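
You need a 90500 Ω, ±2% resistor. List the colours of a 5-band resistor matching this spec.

90500 Ω = 905 × 10^2.
9 → white
0 → black
5 → green
Multiplier 10^2 → red.
±2% tolerance → red.

white, black, green, red, red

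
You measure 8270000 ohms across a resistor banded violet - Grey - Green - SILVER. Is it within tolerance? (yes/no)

Violet → 7 (first significant figure)
Grey → 8 (second significant figure)
Green → ×10^5 multiplier
Silver → ±10% tolerance
78 × 100000 = 7800000 Ω
Allowed range: 7020000 Ω to 8580000 Ω.
8270000 ohms lies inside that range.

yes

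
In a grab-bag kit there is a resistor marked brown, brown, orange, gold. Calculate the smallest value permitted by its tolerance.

Brown → 1 (first significant figure)
Brown → 1 (second significant figure)
Orange → ×10^3 multiplier
Gold → ±5% tolerance
11 × 1000 = 11000 Ω
Smallest = 11000 × (1 − 5/100) = 10450 Ω.

10450 Ω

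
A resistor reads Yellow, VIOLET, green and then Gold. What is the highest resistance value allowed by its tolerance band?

Yellow → 4 (first significant figure)
Violet → 7 (second significant figure)
Green → ×10^5 multiplier
Gold → ±5% tolerance
47 × 100000 = 4700000 Ω
Highest = 4700000 × (1 + 5/100) = 4935000 Ω.

4935000 Ω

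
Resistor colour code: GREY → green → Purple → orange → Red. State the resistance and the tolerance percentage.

Grey → 8 (first significant figure)
Green → 5 (second significant figure)
Violet → 7 (third significant figure)
Orange → ×10^3 multiplier
Red → ±2% tolerance
857 × 1000 = 857000 Ω

857000 Ω ±2%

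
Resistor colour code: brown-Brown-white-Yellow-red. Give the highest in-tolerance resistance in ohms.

Brown → 1 (first significant figure)
Brown → 1 (second significant figure)
White → 9 (third significant figure)
Yellow → ×10^4 multiplier
Red → ±2% tolerance
119 × 10000 = 1190000 Ω
Highest = 1190000 × (1 + 2/100) = 1213800 Ω.

1213800 Ω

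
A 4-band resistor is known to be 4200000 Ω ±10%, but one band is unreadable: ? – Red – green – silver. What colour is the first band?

4200000 Ω = 42 × 10^5.
The first band gives digit 4 of the significand, and 4 is yellow.

yellow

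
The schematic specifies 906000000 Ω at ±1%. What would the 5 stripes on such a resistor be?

white, black, blue, blue, brown

906000000 Ω = 906 × 10^6.
9 → white
0 → black
6 → blue
Multiplier 10^6 → blue.
±1% tolerance → brown.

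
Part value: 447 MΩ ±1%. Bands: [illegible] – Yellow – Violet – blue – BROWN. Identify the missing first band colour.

yellow

447000000 Ω = 447 × 10^6.
The first band gives digit 4 of the significand, and 4 is yellow.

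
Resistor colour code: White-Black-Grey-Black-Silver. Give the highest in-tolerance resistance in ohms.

998.8 Ω

White → 9 (first significant figure)
Black → 0 (second significant figure)
Grey → 8 (third significant figure)
Black → ×1 multiplier
Silver → ±10% tolerance
908 × 1 = 908 Ω
Highest = 908 × (1 + 10/100) = 998.8 Ω.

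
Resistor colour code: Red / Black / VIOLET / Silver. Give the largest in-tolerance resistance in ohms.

Red → 2 (first significant figure)
Black → 0 (second significant figure)
Violet → ×10^7 multiplier
Silver → ±10% tolerance
20 × 10000000 = 200000000 Ω
Largest = 200000000 × (1 + 10/100) = 220000000 Ω.

220000000 Ω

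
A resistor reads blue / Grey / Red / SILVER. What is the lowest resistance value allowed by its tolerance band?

6120 Ω

Blue → 6 (first significant figure)
Grey → 8 (second significant figure)
Red → ×10^2 multiplier
Silver → ±10% tolerance
68 × 100 = 6800 Ω
Lowest = 6800 × (1 − 10/100) = 6120 Ω.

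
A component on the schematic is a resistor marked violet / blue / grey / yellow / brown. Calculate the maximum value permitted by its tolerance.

7756800 Ω

Violet → 7 (first significant figure)
Blue → 6 (second significant figure)
Grey → 8 (third significant figure)
Yellow → ×10^4 multiplier
Brown → ±1% tolerance
768 × 10000 = 7680000 Ω
Maximum = 7680000 × (1 + 1/100) = 7756800 Ω.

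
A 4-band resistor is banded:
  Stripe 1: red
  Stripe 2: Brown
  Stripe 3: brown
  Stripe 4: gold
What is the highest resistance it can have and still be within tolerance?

Red → 2 (first significant figure)
Brown → 1 (second significant figure)
Brown → ×10 multiplier
Gold → ±5% tolerance
21 × 10 = 210 Ω
Highest = 210 × (1 + 5/100) = 220.5 Ω.

220.5 Ω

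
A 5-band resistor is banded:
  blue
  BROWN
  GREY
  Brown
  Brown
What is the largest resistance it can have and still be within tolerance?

Blue → 6 (first significant figure)
Brown → 1 (second significant figure)
Grey → 8 (third significant figure)
Brown → ×10 multiplier
Brown → ±1% tolerance
618 × 10 = 6180 Ω
Largest = 6180 × (1 + 1/100) = 6241.8 Ω.

6241.8 Ω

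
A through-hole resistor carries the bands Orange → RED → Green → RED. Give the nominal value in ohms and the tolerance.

3200000 Ω ±2%

Orange → 3 (first significant figure)
Red → 2 (second significant figure)
Green → ×10^5 multiplier
Red → ±2% tolerance
32 × 100000 = 3200000 Ω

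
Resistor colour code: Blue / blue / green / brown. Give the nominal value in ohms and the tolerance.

Blue → 6 (first significant figure)
Blue → 6 (second significant figure)
Green → ×10^5 multiplier
Brown → ±1% tolerance
66 × 100000 = 6600000 Ω

6600000 Ω ±1%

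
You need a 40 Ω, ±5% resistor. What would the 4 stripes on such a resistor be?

40 Ω = 40 × 10^0.
4 → yellow
0 → black
Multiplier 10^0 → black.
±5% tolerance → gold.

yellow, black, black, gold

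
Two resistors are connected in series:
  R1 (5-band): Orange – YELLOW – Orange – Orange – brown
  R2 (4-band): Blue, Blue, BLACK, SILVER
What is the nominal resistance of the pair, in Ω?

R1: orange, yellow, orange → 343; orange ×10^3 → 343000 Ω.
R2: blue, blue → 66; black ×1 → 66 Ω.
Series: 343000 + 66 = 343066 Ω.

343066 Ω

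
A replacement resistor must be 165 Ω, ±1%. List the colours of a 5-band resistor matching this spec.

brown, blue, green, black, brown

165 Ω = 165 × 10^0.
1 → brown
6 → blue
5 → green
Multiplier 10^0 → black.
±1% tolerance → brown.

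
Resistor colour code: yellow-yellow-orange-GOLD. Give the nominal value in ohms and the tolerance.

44000 Ω ±5%

Yellow → 4 (first significant figure)
Yellow → 4 (second significant figure)
Orange → ×10^3 multiplier
Gold → ±5% tolerance
44 × 1000 = 44000 Ω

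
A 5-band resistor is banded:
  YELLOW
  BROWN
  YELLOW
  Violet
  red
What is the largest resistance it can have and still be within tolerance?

Yellow → 4 (first significant figure)
Brown → 1 (second significant figure)
Yellow → 4 (third significant figure)
Violet → ×10^7 multiplier
Red → ±2% tolerance
414 × 10000000 = 4140000000 Ω
Largest = 4140000000 × (1 + 2/100) = 4222800000 Ω.

4222800000 Ω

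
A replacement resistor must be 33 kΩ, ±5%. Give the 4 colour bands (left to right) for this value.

orange, orange, orange, gold

33000 Ω = 33 × 10^3.
3 → orange
3 → orange
Multiplier 10^3 → orange.
±5% tolerance → gold.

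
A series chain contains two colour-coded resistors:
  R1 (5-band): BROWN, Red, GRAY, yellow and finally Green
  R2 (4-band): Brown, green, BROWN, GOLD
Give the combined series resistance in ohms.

1280150 Ω

R1: brown, red, grey → 128; yellow ×10^4 → 1280000 Ω.
R2: brown, green → 15; brown ×10 → 150 Ω.
Series: 1280000 + 150 = 1280150 Ω.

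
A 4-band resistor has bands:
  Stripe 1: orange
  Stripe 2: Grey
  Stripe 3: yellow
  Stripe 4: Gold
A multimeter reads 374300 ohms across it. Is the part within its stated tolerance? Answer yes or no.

yes

Orange → 3 (first significant figure)
Grey → 8 (second significant figure)
Yellow → ×10^4 multiplier
Gold → ±5% tolerance
38 × 10000 = 380000 Ω
Allowed range: 361000 Ω to 399000 Ω.
374300 ohms lies inside that range.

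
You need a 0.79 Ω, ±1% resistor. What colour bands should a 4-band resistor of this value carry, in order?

0.79 Ω = 79 × 10^-2.
7 → violet
9 → white
Multiplier 10^-2 → silver.
±1% tolerance → brown.

violet, white, silver, brown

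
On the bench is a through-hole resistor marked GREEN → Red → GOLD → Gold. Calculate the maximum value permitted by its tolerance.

5.46 Ω

Green → 5 (first significant figure)
Red → 2 (second significant figure)
Gold → ×0.1 multiplier
Gold → ±5% tolerance
52 × 0.1 = 5.2 Ω
Maximum = 5.2 × (1 + 5/100) = 5.46 Ω.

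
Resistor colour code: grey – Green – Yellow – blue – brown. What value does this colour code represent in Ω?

Grey → 8 (first significant figure)
Green → 5 (second significant figure)
Yellow → 4 (third significant figure)
Blue → ×10^6 multiplier
854 × 1000000 = 854000000 Ω

854000000 Ω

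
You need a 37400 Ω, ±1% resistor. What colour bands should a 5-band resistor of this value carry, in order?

37400 Ω = 374 × 10^2.
3 → orange
7 → violet
4 → yellow
Multiplier 10^2 → red.
±1% tolerance → brown.

orange, violet, yellow, red, brown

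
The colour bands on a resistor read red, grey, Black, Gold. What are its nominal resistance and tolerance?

Red → 2 (first significant figure)
Grey → 8 (second significant figure)
Black → ×1 multiplier
Gold → ±5% tolerance
28 × 1 = 28 Ω

28 Ω ±5%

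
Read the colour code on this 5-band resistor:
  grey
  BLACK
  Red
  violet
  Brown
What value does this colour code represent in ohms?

Grey → 8 (first significant figure)
Black → 0 (second significant figure)
Red → 2 (third significant figure)
Violet → ×10^7 multiplier
802 × 10000000 = 8020000000 Ω

8020000000 Ω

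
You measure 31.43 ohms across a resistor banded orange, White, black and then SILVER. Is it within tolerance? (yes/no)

Orange → 3 (first significant figure)
White → 9 (second significant figure)
Black → ×1 multiplier
Silver → ±10% tolerance
39 × 1 = 39 Ω
Allowed range: 35.1 Ω to 42.9 Ω.
31.43 ohms lies outside that range.

no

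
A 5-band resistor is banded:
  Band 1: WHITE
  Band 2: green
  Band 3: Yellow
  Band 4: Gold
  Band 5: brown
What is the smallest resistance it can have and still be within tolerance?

94.446 Ω

White → 9 (first significant figure)
Green → 5 (second significant figure)
Yellow → 4 (third significant figure)
Gold → ×0.1 multiplier
Brown → ±1% tolerance
954 × 0.1 = 95.4 Ω
Smallest = 95.4 × (1 − 1/100) = 94.446 Ω.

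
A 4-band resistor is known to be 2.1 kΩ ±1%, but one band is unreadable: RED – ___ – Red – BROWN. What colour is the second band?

brown

2100 Ω = 21 × 10^2.
The second band gives digit 1 of the significand, and 1 is brown.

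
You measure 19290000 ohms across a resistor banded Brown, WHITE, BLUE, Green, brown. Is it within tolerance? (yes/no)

Brown → 1 (first significant figure)
White → 9 (second significant figure)
Blue → 6 (third significant figure)
Green → ×10^5 multiplier
Brown → ±1% tolerance
196 × 100000 = 19600000 Ω
Allowed range: 19404000 Ω to 19796000 Ω.
19290000 ohms lies outside that range.

no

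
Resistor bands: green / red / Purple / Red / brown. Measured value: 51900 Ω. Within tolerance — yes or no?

no

Green → 5 (first significant figure)
Red → 2 (second significant figure)
Violet → 7 (third significant figure)
Red → ×10^2 multiplier
Brown → ±1% tolerance
527 × 100 = 52700 Ω
Allowed range: 52173 Ω to 53227 Ω.
51900 Ω lies outside that range.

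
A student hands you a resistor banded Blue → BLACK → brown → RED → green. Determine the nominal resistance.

60100 Ω

Blue → 6 (first significant figure)
Black → 0 (second significant figure)
Brown → 1 (third significant figure)
Red → ×10^2 multiplier
601 × 100 = 60100 Ω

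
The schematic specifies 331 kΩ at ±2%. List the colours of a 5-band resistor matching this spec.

orange, orange, brown, orange, red

331000 Ω = 331 × 10^3.
3 → orange
3 → orange
1 → brown
Multiplier 10^3 → orange.
±2% tolerance → red.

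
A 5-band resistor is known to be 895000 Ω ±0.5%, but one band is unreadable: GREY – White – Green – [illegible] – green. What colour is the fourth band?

895000 Ω = 895 × 10^3.
The fourth band is the multiplier, 10^3, which is orange.

orange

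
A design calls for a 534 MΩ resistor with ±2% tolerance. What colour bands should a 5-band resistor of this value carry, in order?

534000000 Ω = 534 × 10^6.
5 → green
3 → orange
4 → yellow
Multiplier 10^6 → blue.
±2% tolerance → red.

green, orange, yellow, blue, red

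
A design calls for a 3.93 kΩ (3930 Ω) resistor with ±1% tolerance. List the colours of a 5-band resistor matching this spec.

3930 Ω = 393 × 10^1.
3 → orange
9 → white
3 → orange
Multiplier 10^1 → brown.
±1% tolerance → brown.

orange, white, orange, brown, brown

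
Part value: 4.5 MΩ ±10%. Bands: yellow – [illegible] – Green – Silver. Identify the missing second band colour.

green

4500000 Ω = 45 × 10^5.
The second band gives digit 5 of the significand, and 5 is green.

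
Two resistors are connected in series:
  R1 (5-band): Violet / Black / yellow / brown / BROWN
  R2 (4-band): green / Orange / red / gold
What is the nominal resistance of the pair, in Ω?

R1: violet, black, yellow → 704; brown ×10 → 7040 Ω.
R2: green, orange → 53; red ×10^2 → 5300 Ω.
Series: 7040 + 5300 = 12340 Ω.

12340 Ω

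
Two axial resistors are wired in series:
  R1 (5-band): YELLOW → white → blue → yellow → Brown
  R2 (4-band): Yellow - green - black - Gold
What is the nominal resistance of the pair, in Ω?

R1: yellow, white, blue → 496; yellow ×10^4 → 4960000 Ω.
R2: yellow, green → 45; black ×1 → 45 Ω.
Series: 4960000 + 45 = 4960045 Ω.

4960045 Ω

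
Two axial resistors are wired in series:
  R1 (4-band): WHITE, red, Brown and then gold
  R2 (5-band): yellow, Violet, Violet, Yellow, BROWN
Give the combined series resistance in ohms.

R1: white, red → 92; brown ×10 → 920 Ω.
R2: yellow, violet, violet → 477; yellow ×10^4 → 4770000 Ω.
Series: 920 + 4770000 = 4770920 Ω.

4770920 Ω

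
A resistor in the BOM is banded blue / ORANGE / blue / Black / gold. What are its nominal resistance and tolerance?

Blue → 6 (first significant figure)
Orange → 3 (second significant figure)
Blue → 6 (third significant figure)
Black → ×1 multiplier
Gold → ±5% tolerance
636 × 1 = 636 Ω

636 Ω ±5%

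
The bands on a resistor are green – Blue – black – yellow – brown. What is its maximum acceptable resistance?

5656000 Ω

Green → 5 (first significant figure)
Blue → 6 (second significant figure)
Black → 0 (third significant figure)
Yellow → ×10^4 multiplier
Brown → ±1% tolerance
560 × 10000 = 5600000 Ω
Maximum = 5600000 × (1 + 1/100) = 5656000 Ω.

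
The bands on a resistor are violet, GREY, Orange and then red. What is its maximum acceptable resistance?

79560 Ω

Violet → 7 (first significant figure)
Grey → 8 (second significant figure)
Orange → ×10^3 multiplier
Red → ±2% tolerance
78 × 1000 = 78000 Ω
Maximum = 78000 × (1 + 2/100) = 79560 Ω.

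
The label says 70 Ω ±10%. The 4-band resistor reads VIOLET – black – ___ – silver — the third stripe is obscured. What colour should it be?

70 Ω = 70 × 10^0.
The third band is the multiplier, 10^0, which is black.

black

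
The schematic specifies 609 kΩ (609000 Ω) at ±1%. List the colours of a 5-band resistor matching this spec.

609000 Ω = 609 × 10^3.
6 → blue
0 → black
9 → white
Multiplier 10^3 → orange.
±1% tolerance → brown.

blue, black, white, orange, brown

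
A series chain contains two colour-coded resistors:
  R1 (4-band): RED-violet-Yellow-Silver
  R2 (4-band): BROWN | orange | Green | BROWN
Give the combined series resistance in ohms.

R1: red, violet → 27; yellow ×10^4 → 270000 Ω.
R2: brown, orange → 13; green ×10^5 → 1300000 Ω.
Series: 270000 + 1300000 = 1570000 Ω.

1570000 Ω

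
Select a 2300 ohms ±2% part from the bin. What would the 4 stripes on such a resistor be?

2300 Ω = 23 × 10^2.
2 → red
3 → orange
Multiplier 10^2 → red.
±2% tolerance → red.

red, orange, red, red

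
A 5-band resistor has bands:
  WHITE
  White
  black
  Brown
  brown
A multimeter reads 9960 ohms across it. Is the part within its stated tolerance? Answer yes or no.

White → 9 (first significant figure)
White → 9 (second significant figure)
Black → 0 (third significant figure)
Brown → ×10 multiplier
Brown → ±1% tolerance
990 × 10 = 9900 Ω
Allowed range: 9801 Ω to 9999 Ω.
9960 ohms lies inside that range.

yes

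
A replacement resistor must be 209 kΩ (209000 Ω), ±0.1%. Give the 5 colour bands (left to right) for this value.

red, black, white, orange, violet

209000 Ω = 209 × 10^3.
2 → red
0 → black
9 → white
Multiplier 10^3 → orange.
±0.1% tolerance → violet.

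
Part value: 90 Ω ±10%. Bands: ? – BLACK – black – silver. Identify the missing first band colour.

90 Ω = 90 × 10^0.
The first band gives digit 9 of the significand, and 9 is white.

white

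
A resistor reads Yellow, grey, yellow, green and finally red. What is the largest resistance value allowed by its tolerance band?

49368000 Ω

Yellow → 4 (first significant figure)
Grey → 8 (second significant figure)
Yellow → 4 (third significant figure)
Green → ×10^5 multiplier
Red → ±2% tolerance
484 × 100000 = 48400000 Ω
Largest = 48400000 × (1 + 2/100) = 49368000 Ω.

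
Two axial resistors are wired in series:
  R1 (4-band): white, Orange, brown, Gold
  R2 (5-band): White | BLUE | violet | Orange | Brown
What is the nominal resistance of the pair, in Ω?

967930 Ω

R1: white, orange → 93; brown ×10 → 930 Ω.
R2: white, blue, violet → 967; orange ×10^3 → 967000 Ω.
Series: 930 + 967000 = 967930 Ω.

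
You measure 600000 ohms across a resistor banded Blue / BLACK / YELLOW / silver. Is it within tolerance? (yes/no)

yes

Blue → 6 (first significant figure)
Black → 0 (second significant figure)
Yellow → ×10^4 multiplier
Silver → ±10% tolerance
60 × 10000 = 600000 Ω
Allowed range: 540000 Ω to 660000 Ω.
600000 ohms lies inside that range.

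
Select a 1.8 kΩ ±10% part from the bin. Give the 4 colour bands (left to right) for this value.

1800 Ω = 18 × 10^2.
1 → brown
8 → grey
Multiplier 10^2 → red.
±10% tolerance → silver.

brown, grey, red, silver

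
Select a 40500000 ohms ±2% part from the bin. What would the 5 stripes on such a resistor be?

yellow, black, green, green, red

40500000 Ω = 405 × 10^5.
4 → yellow
0 → black
5 → green
Multiplier 10^5 → green.
±2% tolerance → red.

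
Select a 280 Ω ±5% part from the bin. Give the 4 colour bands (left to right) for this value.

280 Ω = 28 × 10^1.
2 → red
8 → grey
Multiplier 10^1 → brown.
±5% tolerance → gold.

red, grey, brown, gold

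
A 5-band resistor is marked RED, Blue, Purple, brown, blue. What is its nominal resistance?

Red → 2 (first significant figure)
Blue → 6 (second significant figure)
Violet → 7 (third significant figure)
Brown → ×10 multiplier
267 × 10 = 2670 Ω

2670 Ω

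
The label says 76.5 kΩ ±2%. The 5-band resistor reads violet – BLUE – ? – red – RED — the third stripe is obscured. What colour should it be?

76500 Ω = 765 × 10^2.
The third band gives digit 5 of the significand, and 5 is green.

green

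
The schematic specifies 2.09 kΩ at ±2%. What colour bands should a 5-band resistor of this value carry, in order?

2090 Ω = 209 × 10^1.
2 → red
0 → black
9 → white
Multiplier 10^1 → brown.
±2% tolerance → red.

red, black, white, brown, red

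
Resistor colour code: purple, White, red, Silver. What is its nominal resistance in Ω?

7900 Ω

Violet → 7 (first significant figure)
White → 9 (second significant figure)
Red → ×10^2 multiplier
79 × 100 = 7900 Ω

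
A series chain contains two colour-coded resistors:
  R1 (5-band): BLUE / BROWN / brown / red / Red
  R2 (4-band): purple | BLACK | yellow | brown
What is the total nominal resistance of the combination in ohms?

761100 Ω

R1: blue, brown, brown → 611; red ×10^2 → 61100 Ω.
R2: violet, black → 70; yellow ×10^4 → 700000 Ω.
Series: 61100 + 700000 = 761100 Ω.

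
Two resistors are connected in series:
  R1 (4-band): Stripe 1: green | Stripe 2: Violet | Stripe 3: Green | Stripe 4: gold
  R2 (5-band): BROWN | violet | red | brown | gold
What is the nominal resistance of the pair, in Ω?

R1: green, violet → 57; green ×10^5 → 5700000 Ω.
R2: brown, violet, red → 172; brown ×10 → 1720 Ω.
Series: 5700000 + 1720 = 5701720 Ω.

5701720 Ω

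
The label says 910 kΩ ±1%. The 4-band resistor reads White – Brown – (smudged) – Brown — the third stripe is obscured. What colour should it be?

910000 Ω = 91 × 10^4.
The third band is the multiplier, 10^4, which is yellow.

yellow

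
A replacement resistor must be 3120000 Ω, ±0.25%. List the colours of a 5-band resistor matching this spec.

orange, brown, red, yellow, blue

3120000 Ω = 312 × 10^4.
3 → orange
1 → brown
2 → red
Multiplier 10^4 → yellow.
±0.25% tolerance → blue.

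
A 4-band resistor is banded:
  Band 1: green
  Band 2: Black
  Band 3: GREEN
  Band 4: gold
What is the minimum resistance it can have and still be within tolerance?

4750000 Ω

Green → 5 (first significant figure)
Black → 0 (second significant figure)
Green → ×10^5 multiplier
Gold → ±5% tolerance
50 × 100000 = 5000000 Ω
Minimum = 5000000 × (1 − 5/100) = 4750000 Ω.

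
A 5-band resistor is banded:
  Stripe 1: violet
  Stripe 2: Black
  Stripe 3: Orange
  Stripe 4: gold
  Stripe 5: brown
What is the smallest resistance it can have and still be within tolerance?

69.597 Ω

Violet → 7 (first significant figure)
Black → 0 (second significant figure)
Orange → 3 (third significant figure)
Gold → ×0.1 multiplier
Brown → ±1% tolerance
703 × 0.1 = 70.3 Ω
Smallest = 70.3 × (1 − 1/100) = 69.597 Ω.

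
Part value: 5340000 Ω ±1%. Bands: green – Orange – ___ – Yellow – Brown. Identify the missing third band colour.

yellow

5340000 Ω = 534 × 10^4.
The third band gives digit 4 of the significand, and 4 is yellow.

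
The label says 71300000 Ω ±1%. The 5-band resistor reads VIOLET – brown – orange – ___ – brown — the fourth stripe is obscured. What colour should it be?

71300000 Ω = 713 × 10^5.
The fourth band is the multiplier, 10^5, which is green.

green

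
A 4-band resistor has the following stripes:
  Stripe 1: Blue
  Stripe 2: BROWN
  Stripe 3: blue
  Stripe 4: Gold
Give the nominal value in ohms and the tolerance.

Blue → 6 (first significant figure)
Brown → 1 (second significant figure)
Blue → ×10^6 multiplier
Gold → ±5% tolerance
61 × 1000000 = 61000000 Ω

61000000 Ω ±5%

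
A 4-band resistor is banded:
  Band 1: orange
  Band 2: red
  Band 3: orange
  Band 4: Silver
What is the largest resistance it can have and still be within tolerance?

Orange → 3 (first significant figure)
Red → 2 (second significant figure)
Orange → ×10^3 multiplier
Silver → ±10% tolerance
32 × 1000 = 32000 Ω
Largest = 32000 × (1 + 10/100) = 35200 Ω.

35200 Ω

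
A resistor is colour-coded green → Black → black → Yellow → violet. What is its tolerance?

The last band, violet, is the tolerance band.
Violet corresponds to ±0.1%.

±0.1%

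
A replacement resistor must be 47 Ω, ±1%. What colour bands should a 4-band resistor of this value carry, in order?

47 Ω = 47 × 10^0.
4 → yellow
7 → violet
Multiplier 10^0 → black.
±1% tolerance → brown.

yellow, violet, black, brown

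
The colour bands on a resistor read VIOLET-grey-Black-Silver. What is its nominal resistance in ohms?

Violet → 7 (first significant figure)
Grey → 8 (second significant figure)
Black → ×1 multiplier
78 × 1 = 78 Ω

78 Ω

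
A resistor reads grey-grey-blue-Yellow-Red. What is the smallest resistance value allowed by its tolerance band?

Grey → 8 (first significant figure)
Grey → 8 (second significant figure)
Blue → 6 (third significant figure)
Yellow → ×10^4 multiplier
Red → ±2% tolerance
886 × 10000 = 8860000 Ω
Smallest = 8860000 × (1 − 2/100) = 8682800 Ω.

8682800 Ω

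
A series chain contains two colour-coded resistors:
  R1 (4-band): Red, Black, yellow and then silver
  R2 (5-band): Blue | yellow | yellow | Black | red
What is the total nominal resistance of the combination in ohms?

200644 Ω

R1: red, black → 20; yellow ×10^4 → 200000 Ω.
R2: blue, yellow, yellow → 644; black ×1 → 644 Ω.
Series: 200000 + 644 = 200644 Ω.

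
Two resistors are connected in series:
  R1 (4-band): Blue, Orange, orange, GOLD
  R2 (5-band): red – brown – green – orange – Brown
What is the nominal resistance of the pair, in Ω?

R1: blue, orange → 63; orange ×10^3 → 63000 Ω.
R2: red, brown, green → 215; orange ×10^3 → 215000 Ω.
Series: 63000 + 215000 = 278000 Ω.

278000 Ω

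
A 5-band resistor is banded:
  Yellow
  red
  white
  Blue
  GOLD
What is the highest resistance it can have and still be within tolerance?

Yellow → 4 (first significant figure)
Red → 2 (second significant figure)
White → 9 (third significant figure)
Blue → ×10^6 multiplier
Gold → ±5% tolerance
429 × 1000000 = 429000000 Ω
Highest = 429000000 × (1 + 5/100) = 450450000 Ω.

450450000 Ω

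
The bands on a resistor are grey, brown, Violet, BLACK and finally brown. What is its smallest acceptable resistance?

808.83 Ω

Grey → 8 (first significant figure)
Brown → 1 (second significant figure)
Violet → 7 (third significant figure)
Black → ×1 multiplier
Brown → ±1% tolerance
817 × 1 = 817 Ω
Smallest = 817 × (1 − 1/100) = 808.83 Ω.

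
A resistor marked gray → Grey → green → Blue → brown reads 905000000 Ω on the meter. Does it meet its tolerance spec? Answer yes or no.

Grey → 8 (first significant figure)
Grey → 8 (second significant figure)
Green → 5 (third significant figure)
Blue → ×10^6 multiplier
Brown → ±1% tolerance
885 × 1000000 = 885000000 Ω
Allowed range: 876150000 Ω to 893850000 Ω.
905000000 Ω lies outside that range.

no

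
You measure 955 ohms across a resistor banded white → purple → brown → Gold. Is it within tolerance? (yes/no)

yes

White → 9 (first significant figure)
Violet → 7 (second significant figure)
Brown → ×10 multiplier
Gold → ±5% tolerance
97 × 10 = 970 Ω
Allowed range: 921.5 Ω to 1018.5 Ω.
955 ohms lies inside that range.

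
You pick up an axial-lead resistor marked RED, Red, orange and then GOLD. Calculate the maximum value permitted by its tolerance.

23100 Ω

Red → 2 (first significant figure)
Red → 2 (second significant figure)
Orange → ×10^3 multiplier
Gold → ±5% tolerance
22 × 1000 = 22000 Ω
Maximum = 22000 × (1 + 5/100) = 23100 Ω.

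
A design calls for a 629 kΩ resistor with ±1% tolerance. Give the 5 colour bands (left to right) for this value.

629000 Ω = 629 × 10^3.
6 → blue
2 → red
9 → white
Multiplier 10^3 → orange.
±1% tolerance → brown.

blue, red, white, orange, brown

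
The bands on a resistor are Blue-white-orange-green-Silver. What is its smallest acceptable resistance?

62370000 Ω

Blue → 6 (first significant figure)
White → 9 (second significant figure)
Orange → 3 (third significant figure)
Green → ×10^5 multiplier
Silver → ±10% tolerance
693 × 100000 = 69300000 Ω
Smallest = 69300000 × (1 − 10/100) = 62370000 Ω.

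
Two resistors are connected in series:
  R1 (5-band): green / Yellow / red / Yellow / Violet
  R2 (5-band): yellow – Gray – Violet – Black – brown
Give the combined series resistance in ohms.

5420487 Ω

R1: green, yellow, red → 542; yellow ×10^4 → 5420000 Ω.
R2: yellow, grey, violet → 487; black ×1 → 487 Ω.
Series: 5420000 + 487 = 5420487 Ω.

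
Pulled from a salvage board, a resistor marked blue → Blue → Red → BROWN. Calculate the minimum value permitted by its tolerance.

Blue → 6 (first significant figure)
Blue → 6 (second significant figure)
Red → ×10^2 multiplier
Brown → ±1% tolerance
66 × 100 = 6600 Ω
Minimum = 6600 × (1 − 1/100) = 6534 Ω.

6534 Ω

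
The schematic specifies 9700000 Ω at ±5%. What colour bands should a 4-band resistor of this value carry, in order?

white, violet, green, gold

9700000 Ω = 97 × 10^5.
9 → white
7 → violet
Multiplier 10^5 → green.
±5% tolerance → gold.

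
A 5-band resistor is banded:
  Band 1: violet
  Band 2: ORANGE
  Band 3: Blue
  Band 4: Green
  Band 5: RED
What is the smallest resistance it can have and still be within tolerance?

72128000 Ω

Violet → 7 (first significant figure)
Orange → 3 (second significant figure)
Blue → 6 (third significant figure)
Green → ×10^5 multiplier
Red → ±2% tolerance
736 × 100000 = 73600000 Ω
Smallest = 73600000 × (1 − 2/100) = 72128000 Ω.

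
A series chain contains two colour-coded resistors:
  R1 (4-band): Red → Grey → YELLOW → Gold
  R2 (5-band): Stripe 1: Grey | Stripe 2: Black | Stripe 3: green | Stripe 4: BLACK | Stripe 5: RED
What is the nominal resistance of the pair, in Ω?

R1: red, grey → 28; yellow ×10^4 → 280000 Ω.
R2: grey, black, green → 805; black ×1 → 805 Ω.
Series: 280000 + 805 = 280805 Ω.

280805 Ω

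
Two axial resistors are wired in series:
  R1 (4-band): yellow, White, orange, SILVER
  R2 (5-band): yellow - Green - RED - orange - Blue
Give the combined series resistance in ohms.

R1: yellow, white → 49; orange ×10^3 → 49000 Ω.
R2: yellow, green, red → 452; orange ×10^3 → 452000 Ω.
Series: 49000 + 452000 = 501000 Ω.

501000 Ω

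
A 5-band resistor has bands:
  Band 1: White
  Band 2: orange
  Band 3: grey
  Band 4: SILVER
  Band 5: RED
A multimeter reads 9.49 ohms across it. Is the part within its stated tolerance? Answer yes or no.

White → 9 (first significant figure)
Orange → 3 (second significant figure)
Grey → 8 (third significant figure)
Silver → ×0.01 multiplier
Red → ±2% tolerance
938 × 0.01 = 9.38 Ω
Allowed range: 9.1924 Ω to 9.5676 Ω.
9.49 ohms lies inside that range.

yes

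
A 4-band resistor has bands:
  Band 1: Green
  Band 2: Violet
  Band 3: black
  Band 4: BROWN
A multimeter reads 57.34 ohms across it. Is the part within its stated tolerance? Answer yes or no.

yes

Green → 5 (first significant figure)
Violet → 7 (second significant figure)
Black → ×1 multiplier
Brown → ±1% tolerance
57 × 1 = 57 Ω
Allowed range: 56.43 Ω to 57.57 Ω.
57.34 ohms lies inside that range.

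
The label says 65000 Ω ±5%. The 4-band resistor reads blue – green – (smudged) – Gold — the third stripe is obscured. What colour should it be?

65000 Ω = 65 × 10^3.
The third band is the multiplier, 10^3, which is orange.

orange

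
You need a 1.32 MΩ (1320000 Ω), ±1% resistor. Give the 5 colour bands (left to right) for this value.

brown, orange, red, yellow, brown

1320000 Ω = 132 × 10^4.
1 → brown
3 → orange
2 → red
Multiplier 10^4 → yellow.
±1% tolerance → brown.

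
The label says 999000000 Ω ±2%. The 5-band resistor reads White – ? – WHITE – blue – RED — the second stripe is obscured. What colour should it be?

999000000 Ω = 999 × 10^6.
The second band gives digit 9 of the significand, and 9 is white.

white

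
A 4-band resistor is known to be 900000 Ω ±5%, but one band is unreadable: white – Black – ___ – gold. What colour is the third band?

900000 Ω = 90 × 10^4.
The third band is the multiplier, 10^4, which is yellow.

yellow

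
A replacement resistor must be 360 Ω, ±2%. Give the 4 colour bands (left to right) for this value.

orange, blue, brown, red

360 Ω = 36 × 10^1.
3 → orange
6 → blue
Multiplier 10^1 → brown.
±2% tolerance → red.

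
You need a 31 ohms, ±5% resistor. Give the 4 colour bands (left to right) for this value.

orange, brown, black, gold

31 Ω = 31 × 10^0.
3 → orange
1 → brown
Multiplier 10^0 → black.
±5% tolerance → gold.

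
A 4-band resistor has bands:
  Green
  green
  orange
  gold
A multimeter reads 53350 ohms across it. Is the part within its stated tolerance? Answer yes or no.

Green → 5 (first significant figure)
Green → 5 (second significant figure)
Orange → ×10^3 multiplier
Gold → ±5% tolerance
55 × 1000 = 55000 Ω
Allowed range: 52250 Ω to 57750 Ω.
53350 ohms lies inside that range.

yes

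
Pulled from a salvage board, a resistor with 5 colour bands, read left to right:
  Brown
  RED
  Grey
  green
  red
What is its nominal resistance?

Brown → 1 (first significant figure)
Red → 2 (second significant figure)
Grey → 8 (third significant figure)
Green → ×10^5 multiplier
128 × 100000 = 12800000 Ω

12800000 Ω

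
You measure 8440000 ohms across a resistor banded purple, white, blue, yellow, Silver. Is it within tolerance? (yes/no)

Violet → 7 (first significant figure)
White → 9 (second significant figure)
Blue → 6 (third significant figure)
Yellow → ×10^4 multiplier
Silver → ±10% tolerance
796 × 10000 = 7960000 Ω
Allowed range: 7164000 Ω to 8756000 Ω.
8440000 ohms lies inside that range.

yes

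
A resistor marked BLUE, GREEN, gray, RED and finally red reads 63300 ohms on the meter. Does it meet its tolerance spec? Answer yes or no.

no

Blue → 6 (first significant figure)
Green → 5 (second significant figure)
Grey → 8 (third significant figure)
Red → ×10^2 multiplier
Red → ±2% tolerance
658 × 100 = 65800 Ω
Allowed range: 64484 Ω to 67116 Ω.
63300 ohms lies outside that range.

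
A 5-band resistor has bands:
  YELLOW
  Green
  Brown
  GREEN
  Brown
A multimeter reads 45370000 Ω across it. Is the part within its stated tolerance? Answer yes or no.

yes

Yellow → 4 (first significant figure)
Green → 5 (second significant figure)
Brown → 1 (third significant figure)
Green → ×10^5 multiplier
Brown → ±1% tolerance
451 × 100000 = 45100000 Ω
Allowed range: 44649000 Ω to 45551000 Ω.
45370000 Ω lies inside that range.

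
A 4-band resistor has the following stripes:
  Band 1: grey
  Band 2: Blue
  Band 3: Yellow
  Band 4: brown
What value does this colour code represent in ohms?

Grey → 8 (first significant figure)
Blue → 6 (second significant figure)
Yellow → ×10^4 multiplier
86 × 10000 = 860000 Ω

860000 Ω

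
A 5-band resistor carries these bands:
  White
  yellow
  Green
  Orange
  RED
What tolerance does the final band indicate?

±2%

The last band, red, is the tolerance band.
Red corresponds to ±2%.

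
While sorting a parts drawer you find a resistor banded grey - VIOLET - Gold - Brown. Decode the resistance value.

8.7 Ω

Grey → 8 (first significant figure)
Violet → 7 (second significant figure)
Gold → ×0.1 multiplier
87 × 0.1 = 8.7 Ω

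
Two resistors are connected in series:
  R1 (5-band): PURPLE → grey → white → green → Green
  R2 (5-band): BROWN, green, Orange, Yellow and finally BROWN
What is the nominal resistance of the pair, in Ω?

80430000 Ω

R1: violet, grey, white → 789; green ×10^5 → 78900000 Ω.
R2: brown, green, orange → 153; yellow ×10^4 → 1530000 Ω.
Series: 78900000 + 1530000 = 80430000 Ω.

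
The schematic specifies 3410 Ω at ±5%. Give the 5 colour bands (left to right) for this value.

3410 Ω = 341 × 10^1.
3 → orange
4 → yellow
1 → brown
Multiplier 10^1 → brown.
±5% tolerance → gold.

orange, yellow, brown, brown, gold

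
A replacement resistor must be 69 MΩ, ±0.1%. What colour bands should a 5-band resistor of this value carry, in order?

69000000 Ω = 690 × 10^5.
6 → blue
9 → white
0 → black
Multiplier 10^5 → green.
±0.1% tolerance → violet.

blue, white, black, green, violet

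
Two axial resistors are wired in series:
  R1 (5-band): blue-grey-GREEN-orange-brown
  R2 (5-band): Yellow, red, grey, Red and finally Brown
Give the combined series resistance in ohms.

R1: blue, grey, green → 685; orange ×10^3 → 685000 Ω.
R2: yellow, red, grey → 428; red ×10^2 → 42800 Ω.
Series: 685000 + 42800 = 727800 Ω.

727800 Ω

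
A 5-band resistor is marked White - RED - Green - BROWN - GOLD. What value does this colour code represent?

White → 9 (first significant figure)
Red → 2 (second significant figure)
Green → 5 (third significant figure)
Brown → ×10 multiplier
925 × 10 = 9250 Ω

9250 Ω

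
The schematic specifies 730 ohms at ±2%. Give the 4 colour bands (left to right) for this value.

violet, orange, brown, red

730 Ω = 73 × 10^1.
7 → violet
3 → orange
Multiplier 10^1 → brown.
±2% tolerance → red.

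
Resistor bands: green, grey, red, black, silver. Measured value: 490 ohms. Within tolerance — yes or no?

no

Green → 5 (first significant figure)
Grey → 8 (second significant figure)
Red → 2 (third significant figure)
Black → ×1 multiplier
Silver → ±10% tolerance
582 × 1 = 582 Ω
Allowed range: 523.8 Ω to 640.2 Ω.
490 ohms lies outside that range.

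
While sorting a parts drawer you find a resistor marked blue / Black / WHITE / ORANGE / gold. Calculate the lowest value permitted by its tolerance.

578550 Ω

Blue → 6 (first significant figure)
Black → 0 (second significant figure)
White → 9 (third significant figure)
Orange → ×10^3 multiplier
Gold → ±5% tolerance
609 × 1000 = 609000 Ω
Lowest = 609000 × (1 − 5/100) = 578550 Ω.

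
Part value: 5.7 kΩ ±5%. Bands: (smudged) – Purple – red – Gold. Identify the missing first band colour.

5700 Ω = 57 × 10^2.
The first band gives digit 5 of the significand, and 5 is green.

green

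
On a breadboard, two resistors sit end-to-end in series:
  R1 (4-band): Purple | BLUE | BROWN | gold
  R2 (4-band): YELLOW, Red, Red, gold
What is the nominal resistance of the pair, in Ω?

R1: violet, blue → 76; brown ×10 → 760 Ω.
R2: yellow, red → 42; red ×10^2 → 4200 Ω.
Series: 760 + 4200 = 4960 Ω.

4960 Ω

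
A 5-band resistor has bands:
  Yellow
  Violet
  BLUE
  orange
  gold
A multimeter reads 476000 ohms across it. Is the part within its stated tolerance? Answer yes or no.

Yellow → 4 (first significant figure)
Violet → 7 (second significant figure)
Blue → 6 (third significant figure)
Orange → ×10^3 multiplier
Gold → ±5% tolerance
476 × 1000 = 476000 Ω
Allowed range: 452200 Ω to 499800 Ω.
476000 ohms lies inside that range.

yes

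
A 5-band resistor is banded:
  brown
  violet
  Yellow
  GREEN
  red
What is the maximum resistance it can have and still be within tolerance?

17748000 Ω

Brown → 1 (first significant figure)
Violet → 7 (second significant figure)
Yellow → 4 (third significant figure)
Green → ×10^5 multiplier
Red → ±2% tolerance
174 × 100000 = 17400000 Ω
Maximum = 17400000 × (1 + 2/100) = 17748000 Ω.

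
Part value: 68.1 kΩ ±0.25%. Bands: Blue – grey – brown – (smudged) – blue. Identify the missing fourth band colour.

red

68100 Ω = 681 × 10^2.
The fourth band is the multiplier, 10^2, which is red.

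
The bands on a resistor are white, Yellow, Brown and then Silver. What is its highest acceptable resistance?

White → 9 (first significant figure)
Yellow → 4 (second significant figure)
Brown → ×10 multiplier
Silver → ±10% tolerance
94 × 10 = 940 Ω
Highest = 940 × (1 + 10/100) = 1034 Ω.

1034 Ω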